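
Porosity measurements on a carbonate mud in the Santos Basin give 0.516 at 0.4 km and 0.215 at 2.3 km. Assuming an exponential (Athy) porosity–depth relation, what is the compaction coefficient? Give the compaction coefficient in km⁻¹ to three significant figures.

Athy: n(Z) = n₀ e^(−kZ) ⇒ n₁/n₂ = e^{k(Z₂−Z₁)} ⇒ k = ln(n₁/n₂)/(Z₂−Z₁)
k = ln(0.516/0.215) / (2.3 − 0.4) = ln(2.4) / 1.9 = 0.8755 / 1.9 = 0.4608 km⁻¹

0.461 km⁻¹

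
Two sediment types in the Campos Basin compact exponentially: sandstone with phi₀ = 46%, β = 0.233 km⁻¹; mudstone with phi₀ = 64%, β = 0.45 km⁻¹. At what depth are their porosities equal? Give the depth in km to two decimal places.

1.52 km

Set phi₀ₐ e^(−βₐz) = phi₀ᵦ e^(−βᵦz) ⇒ ln(phi₀ₐ/phi₀ᵦ) = (βₐ − βᵦ)·z
z = ln(0.46/0.64) / (0.233 − 0.45) = -0.3302 / -0.217 = 1.522 km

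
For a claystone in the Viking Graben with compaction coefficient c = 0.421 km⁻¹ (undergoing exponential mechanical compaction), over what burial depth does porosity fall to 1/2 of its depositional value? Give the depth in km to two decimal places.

phi/phi₀ = 1/2 ⇒ exp(−c·z) = 1/2 ⇒ z = ln(2) / c
z = 0.6931 / 0.421 = 1.646 km

1.65 km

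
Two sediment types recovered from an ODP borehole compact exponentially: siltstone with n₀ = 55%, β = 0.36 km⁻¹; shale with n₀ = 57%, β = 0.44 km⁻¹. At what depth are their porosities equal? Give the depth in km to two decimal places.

0.45 km

Set n₀ₐ e^(−βₐz) = n₀ᵦ e^(−βᵦz) ⇒ ln(n₀ₐ/n₀ᵦ) = (βₐ − βᵦ)·z
z = ln(0.55/0.57) / (0.36 − 0.44) = -0.0357 / -0.08 = 0.446 km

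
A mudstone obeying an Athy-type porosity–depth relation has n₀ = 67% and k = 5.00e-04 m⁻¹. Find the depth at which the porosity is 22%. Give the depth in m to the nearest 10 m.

2230 m

Working in km (1 km = 1000 m; k in km⁻¹ = k in m⁻¹ × 1000):
Invert Athy's law: z = ln(n₀/n) / k
z = ln(0.67/0.22) / 0.5 = ln(3.045) / 0.5 = 1.1137 / 0.5 = 2.227 km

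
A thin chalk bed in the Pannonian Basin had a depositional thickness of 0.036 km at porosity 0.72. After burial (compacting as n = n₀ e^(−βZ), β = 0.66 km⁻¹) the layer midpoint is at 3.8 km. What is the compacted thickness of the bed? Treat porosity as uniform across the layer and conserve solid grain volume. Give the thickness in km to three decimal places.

Porosity at 3.8 km: n = 0.72·exp(−0.66×3.8) = 0.0586
Solid-volume conservation: h(1−n) = h₀(1−n₀) ⇒ h = h₀·(1−n₀)/(1−n)
h = 0.036 × (1 − 0.72)/(1 − 0.0586) = 0.036 × 0.2974 = 0.0107 km

0.011 km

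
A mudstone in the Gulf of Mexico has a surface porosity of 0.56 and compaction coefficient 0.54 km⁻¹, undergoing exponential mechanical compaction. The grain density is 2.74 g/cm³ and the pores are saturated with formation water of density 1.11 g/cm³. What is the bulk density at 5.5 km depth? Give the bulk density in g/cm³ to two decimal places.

Porosity at depth: φ = 0.56·exp(−0.54×5.5) = 0.56×0.0513 = 0.0287
Bulk density: ρ_b = (1−φ)ρ_g + φ·ρ_f = 0.9713×2.74 + 0.0287×1.11
       = 2.661 + 0.032 = 2.693 g/cm³

2.69 g/cm³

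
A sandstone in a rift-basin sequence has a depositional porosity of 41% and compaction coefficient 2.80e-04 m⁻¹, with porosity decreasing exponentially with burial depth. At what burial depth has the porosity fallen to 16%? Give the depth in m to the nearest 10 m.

Working in km (1 km = 1000 m; β in km⁻¹ = β in m⁻¹ × 1000):
Invert Athy's law: d = ln(n₀/n) / β
d = ln(0.41/0.16) / 0.28 = ln(2.562) / 0.28 = 0.9410 / 0.28 = 3.361 km

3360 m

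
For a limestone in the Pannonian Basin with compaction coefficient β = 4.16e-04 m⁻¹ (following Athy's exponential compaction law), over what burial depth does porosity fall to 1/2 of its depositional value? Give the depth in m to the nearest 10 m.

1670 m

Working in km (1 km = 1000 m; β in km⁻¹ = β in m⁻¹ × 1000):
phi/phi₀ = 1/2 ⇒ exp(−β·Z) = 1/2 ⇒ Z = ln(2) / β
Z = 0.6931 / 0.416 = 1.666 km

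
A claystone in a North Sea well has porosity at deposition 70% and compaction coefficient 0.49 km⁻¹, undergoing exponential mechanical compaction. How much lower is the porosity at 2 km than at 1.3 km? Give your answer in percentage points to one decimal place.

n(1.3) = 0.7·e^(−0.49×1.3) = 0.3702
n(2) = 0.7·e^(−0.49×2) = 0.2627
Δn = 0.3702 − 0.2627 = 0.1075

10.7 percentage points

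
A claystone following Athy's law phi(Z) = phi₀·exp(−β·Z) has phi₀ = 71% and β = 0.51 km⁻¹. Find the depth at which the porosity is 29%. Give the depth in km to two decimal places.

1.76 km

Invert Athy's law: Z = ln(phi₀/phi) / β
Z = ln(0.71/0.29) / 0.51 = ln(2.448) / 0.51 = 0.8954 / 0.51 = 1.756 km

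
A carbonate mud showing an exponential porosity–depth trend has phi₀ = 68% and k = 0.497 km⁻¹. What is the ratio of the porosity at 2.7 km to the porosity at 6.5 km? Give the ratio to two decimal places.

phi(z₁)/phi(z₂) = e^(−k·z₁)/e^(−k·z₂) = e^{k(z₂−z₁)}
= exp(0.497 × 3.8) = exp(1.889) = 6.6101

6.61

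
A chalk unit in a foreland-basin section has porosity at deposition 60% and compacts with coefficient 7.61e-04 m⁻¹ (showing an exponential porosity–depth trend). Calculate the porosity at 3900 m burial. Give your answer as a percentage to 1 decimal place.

Working in km (1 km = 1000 m; k in km⁻¹ = k in m⁻¹ × 1000):
n = n₀·exp(−k·d) = 0.6 × exp(−0.761 × 3.9) = 0.6 × exp(−2.968)
  = 0.6 × 0.0514 = 0.0308

3.1%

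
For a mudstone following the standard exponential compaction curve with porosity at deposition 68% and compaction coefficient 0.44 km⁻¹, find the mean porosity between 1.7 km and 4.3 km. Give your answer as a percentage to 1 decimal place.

⟨phi⟩ = (1/(z₂−z₁)) ∫ phi₀ e^(−cz) dz = phi₀·(e^(−c·z₁) − e^(−c·z₂)) / (c·(z₂−z₁))
e^(−0.44×1.7) = 0.4733; e^(−0.44×4.3) = 0.1508
⟨phi⟩ = 0.68 × (0.4733 − 0.1508) / (0.44 × 2.6) = 0.68 × 0.2819 = 0.1917

19.2%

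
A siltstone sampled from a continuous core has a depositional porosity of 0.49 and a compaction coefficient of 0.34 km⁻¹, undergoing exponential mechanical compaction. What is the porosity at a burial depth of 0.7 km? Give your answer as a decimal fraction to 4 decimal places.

0.3862

phi = phi₀·exp(−β·Z) = 0.49 × exp(−0.34 × 0.7) = 0.49 × exp(−0.238)
  = 0.49 × 0.7882 = 0.3862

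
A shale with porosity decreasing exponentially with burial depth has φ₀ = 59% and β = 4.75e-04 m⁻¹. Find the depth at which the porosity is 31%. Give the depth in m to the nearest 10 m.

Working in km (1 km = 1000 m; β in km⁻¹ = β in m⁻¹ × 1000):
Invert Athy's law: d = ln(φ₀/φ) / β
d = ln(0.59/0.31) / 0.475 = ln(1.903) / 0.475 = 0.6436 / 0.475 = 1.355 km

1350 m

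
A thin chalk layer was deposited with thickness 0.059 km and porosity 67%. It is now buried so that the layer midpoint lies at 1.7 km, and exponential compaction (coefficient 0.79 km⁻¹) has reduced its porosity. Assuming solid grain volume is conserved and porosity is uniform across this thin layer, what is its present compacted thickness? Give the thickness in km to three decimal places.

0.024 km

Porosity at 1.7 km: n = 0.67·exp(−0.79×1.7) = 0.1749
Solid-volume conservation: h(1−n) = h₀(1−n₀) ⇒ h = h₀·(1−n₀)/(1−n)
h = 0.059 × (1 − 0.67)/(1 − 0.1749) = 0.059 × 0.4000 = 0.0236 km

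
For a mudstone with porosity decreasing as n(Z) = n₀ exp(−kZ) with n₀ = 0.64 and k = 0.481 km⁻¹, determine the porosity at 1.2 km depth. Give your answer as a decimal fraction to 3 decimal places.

0.359

n = n₀·exp(−k·Z) = 0.64 × exp(−0.481 × 1.2) = 0.64 × exp(−0.5772)
  = 0.64 × 0.5615 = 0.3593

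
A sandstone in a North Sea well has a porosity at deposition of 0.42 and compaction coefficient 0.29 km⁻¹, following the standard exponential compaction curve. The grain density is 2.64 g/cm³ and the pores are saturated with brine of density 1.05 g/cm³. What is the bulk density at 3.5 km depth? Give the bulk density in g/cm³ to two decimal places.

Porosity at depth: φ = 0.42·exp(−0.29×3.5) = 0.42×0.3624 = 0.1522
Bulk density: ρ_b = (1−φ)ρ_g + φ·ρ_f = 0.8478×2.64 + 0.1522×1.05
       = 2.238 + 0.160 = 2.398 g/cm³

2.40 g/cm³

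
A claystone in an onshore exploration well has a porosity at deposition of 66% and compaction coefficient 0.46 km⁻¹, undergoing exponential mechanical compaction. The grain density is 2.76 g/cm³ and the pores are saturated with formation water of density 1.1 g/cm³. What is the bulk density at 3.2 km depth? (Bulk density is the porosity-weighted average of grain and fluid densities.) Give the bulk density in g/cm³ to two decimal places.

Porosity at depth: φ = 0.66·exp(−0.46×3.2) = 0.66×0.2295 = 0.1514
Bulk density: ρ_b = (1−φ)ρ_g + φ·ρ_f = 0.8486×2.76 + 0.1514×1.1
       = 2.342 + 0.167 = 2.509 g/cm³

2.51 g/cm³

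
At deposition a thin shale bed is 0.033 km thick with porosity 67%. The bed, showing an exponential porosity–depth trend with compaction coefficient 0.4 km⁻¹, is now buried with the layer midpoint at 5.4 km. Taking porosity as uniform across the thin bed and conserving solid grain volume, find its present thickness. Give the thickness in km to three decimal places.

Porosity at 5.4 km: phi = 0.67·exp(−0.4×5.4) = 0.0773
Solid-volume conservation: h(1−phi) = h₀(1−phi₀) ⇒ h = h₀·(1−phi₀)/(1−phi)
h = 0.033 × (1 − 0.67)/(1 − 0.0773) = 0.033 × 0.3576 = 0.0118 km

0.012 km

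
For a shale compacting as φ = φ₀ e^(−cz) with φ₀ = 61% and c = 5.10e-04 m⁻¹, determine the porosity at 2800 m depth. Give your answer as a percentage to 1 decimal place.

Working in km (1 km = 1000 m; c in km⁻¹ = c in m⁻¹ × 1000):
φ = φ₀·exp(−c·z) = 0.61 × exp(−0.51 × 2.8) = 0.61 × exp(−1.428)
  = 0.61 × 0.2398 = 0.1463

14.6%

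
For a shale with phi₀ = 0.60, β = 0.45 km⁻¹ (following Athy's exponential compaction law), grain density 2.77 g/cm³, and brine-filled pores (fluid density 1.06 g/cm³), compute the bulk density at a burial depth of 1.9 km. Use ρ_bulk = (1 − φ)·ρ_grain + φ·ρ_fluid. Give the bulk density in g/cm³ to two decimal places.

Porosity at depth: phi = 0.6·exp(−0.45×1.9) = 0.6×0.4253 = 0.2552
Bulk density: ρ_b = (1−phi)ρ_g + phi·ρ_f = 0.7448×2.77 + 0.2552×1.06
       = 2.063 + 0.270 = 2.334 g/cm³

2.33 g/cm³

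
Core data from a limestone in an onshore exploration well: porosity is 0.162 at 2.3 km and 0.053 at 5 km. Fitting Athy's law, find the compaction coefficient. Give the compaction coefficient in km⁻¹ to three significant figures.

Athy: φ(d) = φ₀ e^(−cd) ⇒ φ₁/φ₂ = e^{c(d₂−d₁)} ⇒ c = ln(φ₁/φ₂)/(d₂−d₁)
c = ln(0.162/0.053) / (5 − 2.3) = ln(3.057) / 2.7 = 1.1173 / 2.7 = 0.4138 km⁻¹

0.414 km⁻¹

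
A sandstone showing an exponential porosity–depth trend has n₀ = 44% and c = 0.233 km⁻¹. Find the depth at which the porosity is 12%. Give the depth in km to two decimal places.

Invert Athy's law: d = ln(n₀/n) / c
d = ln(0.44/0.12) / 0.233 = ln(3.667) / 0.233 = 1.2993 / 0.233 = 5.576 km

5.58 km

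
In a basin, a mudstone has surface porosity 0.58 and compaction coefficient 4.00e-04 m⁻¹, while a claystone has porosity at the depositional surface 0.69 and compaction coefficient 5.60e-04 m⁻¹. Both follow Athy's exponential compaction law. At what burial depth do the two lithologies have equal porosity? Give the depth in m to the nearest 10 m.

Working in km (1 km = 1000 m; c in km⁻¹ = c in m⁻¹ × 1000):
Set n₀ₐ e^(−cₐz) = n₀ᵦ e^(−cᵦz) ⇒ ln(n₀ₐ/n₀ᵦ) = (cₐ − cᵦ)·z
z = ln(0.58/0.69) / (0.4 − 0.56) = -0.1737 / -0.16 = 1.085 km

1090 m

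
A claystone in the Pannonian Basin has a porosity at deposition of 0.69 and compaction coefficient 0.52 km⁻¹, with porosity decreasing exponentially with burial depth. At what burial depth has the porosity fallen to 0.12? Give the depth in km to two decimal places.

3.36 km

Invert Athy's law: z = ln(phi₀/phi) / c
z = ln(0.69/0.12) / 0.52 = ln(5.75) / 0.52 = 1.7492 / 0.52 = 3.364 km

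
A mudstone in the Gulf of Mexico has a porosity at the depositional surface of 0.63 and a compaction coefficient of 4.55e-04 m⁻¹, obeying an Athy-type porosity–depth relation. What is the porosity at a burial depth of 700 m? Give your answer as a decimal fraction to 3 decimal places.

0.458

Working in km (1 km = 1000 m; c in km⁻¹ = c in m⁻¹ × 1000):
n = n₀·exp(−c·Z) = 0.63 × exp(−0.455 × 0.7) = 0.63 × exp(−0.3185)
  = 0.63 × 0.7272 = 0.4582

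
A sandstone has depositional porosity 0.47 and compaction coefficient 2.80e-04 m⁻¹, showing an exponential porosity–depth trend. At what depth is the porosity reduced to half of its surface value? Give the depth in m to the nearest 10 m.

Working in km (1 km = 1000 m; c in km⁻¹ = c in m⁻¹ × 1000):
n/n₀ = 1/2 ⇒ exp(−c·d) = 1/2 ⇒ d = ln(2) / c
d = 0.6931 / 0.28 = 2.476 km

2480 m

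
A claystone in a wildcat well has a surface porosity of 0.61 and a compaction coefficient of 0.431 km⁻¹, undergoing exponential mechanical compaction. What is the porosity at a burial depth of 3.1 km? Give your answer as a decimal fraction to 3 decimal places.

0.160

φ = φ₀·exp(−β·Z) = 0.61 × exp(−0.431 × 3.1) = 0.61 × exp(−1.336)
  = 0.61 × 0.2629 = 0.1604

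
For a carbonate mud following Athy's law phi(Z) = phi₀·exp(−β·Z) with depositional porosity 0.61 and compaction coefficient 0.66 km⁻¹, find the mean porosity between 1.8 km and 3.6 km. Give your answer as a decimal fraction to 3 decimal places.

⟨phi⟩ = (1/(Z₂−Z₁)) ∫ phi₀ e^(−βZ) dZ = phi₀·(e^(−β·Z₁) − e^(−β·Z₂)) / (β·(Z₂−Z₁))
e^(−0.66×1.8) = 0.3048; e^(−0.66×3.6) = 0.0929
⟨phi⟩ = 0.61 × (0.3048 − 0.0929) / (0.66 × 1.8) = 0.61 × 0.1784 = 0.1088

0.109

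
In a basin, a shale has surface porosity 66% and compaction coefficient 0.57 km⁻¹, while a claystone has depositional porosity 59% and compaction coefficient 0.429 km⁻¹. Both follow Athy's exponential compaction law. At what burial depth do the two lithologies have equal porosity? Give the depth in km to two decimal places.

0.80 km

Set n₀ₐ e^(−kₐz) = n₀ᵦ e^(−kᵦz) ⇒ ln(n₀ₐ/n₀ᵦ) = (kₐ − kᵦ)·z
z = ln(0.66/0.59) / (0.57 − 0.429) = 0.1121 / 0.141 = 0.795 km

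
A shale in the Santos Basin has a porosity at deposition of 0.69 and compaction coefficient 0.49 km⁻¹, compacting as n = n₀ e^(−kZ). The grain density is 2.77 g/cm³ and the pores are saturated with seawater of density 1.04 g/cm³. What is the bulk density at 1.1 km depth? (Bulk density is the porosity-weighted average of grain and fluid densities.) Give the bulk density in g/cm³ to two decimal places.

2.07 g/cm³

Porosity at depth: n = 0.69·exp(−0.49×1.1) = 0.69×0.5833 = 0.4025
Bulk density: ρ_b = (1−n)ρ_g + n·ρ_f = 0.5975×2.77 + 0.4025×1.04
       = 1.655 + 0.419 = 2.074 g/cm³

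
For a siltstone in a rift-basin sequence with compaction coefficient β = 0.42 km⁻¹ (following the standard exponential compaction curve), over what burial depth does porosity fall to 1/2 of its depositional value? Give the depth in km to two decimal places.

1.65 km

φ/φ₀ = 1/2 ⇒ exp(−β·Z) = 1/2 ⇒ Z = ln(2) / β
Z = 0.6931 / 0.42 = 1.650 km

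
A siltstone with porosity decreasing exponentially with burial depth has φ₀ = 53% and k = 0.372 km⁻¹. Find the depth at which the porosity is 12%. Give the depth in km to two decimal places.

3.99 km

Invert Athy's law: Z = ln(φ₀/φ) / k
Z = ln(0.53/0.12) / 0.372 = ln(4.417) / 0.372 = 1.4854 / 0.372 = 3.993 km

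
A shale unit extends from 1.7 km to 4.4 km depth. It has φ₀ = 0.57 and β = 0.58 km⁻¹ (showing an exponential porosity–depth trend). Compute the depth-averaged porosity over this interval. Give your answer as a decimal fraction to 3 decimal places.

⟨φ⟩ = (1/(Z₂−Z₁)) ∫ φ₀ e^(−βZ) dZ = φ₀·(e^(−β·Z₁) − e^(−β·Z₂)) / (β·(Z₂−Z₁))
e^(−0.58×1.7) = 0.3731; e^(−0.58×4.4) = 0.0779
⟨φ⟩ = 0.57 × (0.3731 − 0.0779) / (0.58 × 2.7) = 0.57 × 0.1885 = 0.1074

0.107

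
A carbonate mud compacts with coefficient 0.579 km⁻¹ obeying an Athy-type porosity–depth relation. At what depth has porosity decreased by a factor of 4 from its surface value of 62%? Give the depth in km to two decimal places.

2.39 km

phi/phi₀ = 1/4 ⇒ exp(−c·Z) = 1/4 ⇒ Z = ln(4) / c
Z = 1.3863 / 0.579 = 2.394 km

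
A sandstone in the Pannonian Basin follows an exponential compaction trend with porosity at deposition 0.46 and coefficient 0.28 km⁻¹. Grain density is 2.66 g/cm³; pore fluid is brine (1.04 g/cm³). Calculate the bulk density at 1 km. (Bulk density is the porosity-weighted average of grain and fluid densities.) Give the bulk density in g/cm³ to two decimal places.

Porosity at depth: φ = 0.46·exp(−0.28×1) = 0.46×0.7558 = 0.3477
Bulk density: ρ_b = (1−φ)ρ_g + φ·ρ_f = 0.6523×2.66 + 0.3477×1.04
       = 1.735 + 0.362 = 2.097 g/cm³

2.10 g/cm³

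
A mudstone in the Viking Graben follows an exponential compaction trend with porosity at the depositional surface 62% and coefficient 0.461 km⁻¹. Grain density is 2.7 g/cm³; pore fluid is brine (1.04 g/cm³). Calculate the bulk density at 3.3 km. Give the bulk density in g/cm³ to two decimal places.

2.48 g/cm³

Porosity at depth: φ = 0.62·exp(−0.461×3.3) = 0.62×0.2184 = 0.1354
Bulk density: ρ_b = (1−φ)ρ_g + φ·ρ_f = 0.8646×2.7 + 0.1354×1.04
       = 2.334 + 0.141 = 2.475 g/cm³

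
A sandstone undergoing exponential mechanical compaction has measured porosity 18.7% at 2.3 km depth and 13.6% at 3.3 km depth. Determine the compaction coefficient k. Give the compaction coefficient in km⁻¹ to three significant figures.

Athy: φ(z) = φ₀ e^(−kz) ⇒ φ₁/φ₂ = e^{k(z₂−z₁)} ⇒ k = ln(φ₁/φ₂)/(z₂−z₁)
k = ln(0.187/0.136) / (3.3 − 2.3) = ln(1.375) / 1 = 0.3185 / 1 = 0.3185 km⁻¹

0.318 km⁻¹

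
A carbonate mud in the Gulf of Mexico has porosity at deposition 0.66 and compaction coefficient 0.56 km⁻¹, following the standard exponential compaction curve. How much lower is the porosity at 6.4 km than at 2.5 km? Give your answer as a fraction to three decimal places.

φ(2.5) = 0.66·e^(−0.56×2.5) = 0.1628
φ(6.4) = 0.66·e^(−0.56×6.4) = 0.0183
Δφ = 0.1628 − 0.0183 = 0.1444

0.144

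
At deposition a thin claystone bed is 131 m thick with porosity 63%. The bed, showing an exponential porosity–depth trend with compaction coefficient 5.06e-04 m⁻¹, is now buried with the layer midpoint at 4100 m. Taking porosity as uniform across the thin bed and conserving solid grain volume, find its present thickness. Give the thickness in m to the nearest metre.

Working in km (1 km = 1000 m; c in km⁻¹ = c in m⁻¹ × 1000):
Porosity at 4.1 km: phi = 0.63·exp(−0.506×4.1) = 0.0791
Solid-volume conservation: h(1−phi) = h₀(1−phi₀) ⇒ h = h₀·(1−phi₀)/(1−phi)
h = 0.131 × (1 − 0.63)/(1 − 0.0791) = 0.131 × 0.4018 = 0.0526 km

53 m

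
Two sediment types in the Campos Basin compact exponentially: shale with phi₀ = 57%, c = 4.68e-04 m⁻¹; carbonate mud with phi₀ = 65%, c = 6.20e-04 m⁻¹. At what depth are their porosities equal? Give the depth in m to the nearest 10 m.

860 m

Working in km (1 km = 1000 m; c in km⁻¹ = c in m⁻¹ × 1000):
Set phi₀ₐ e^(−cₐz) = phi₀ᵦ e^(−cᵦz) ⇒ ln(phi₀ₐ/phi₀ᵦ) = (cₐ − cᵦ)·z
z = ln(0.57/0.65) / (0.468 − 0.62) = -0.1313 / -0.152 = 0.864 km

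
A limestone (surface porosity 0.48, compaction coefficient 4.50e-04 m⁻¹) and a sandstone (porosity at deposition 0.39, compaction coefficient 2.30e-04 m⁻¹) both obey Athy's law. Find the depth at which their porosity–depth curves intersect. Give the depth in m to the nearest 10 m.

Working in km (1 km = 1000 m; c in km⁻¹ = c in m⁻¹ × 1000):
Set n₀ₐ e^(−cₐz) = n₀ᵦ e^(−cᵦz) ⇒ ln(n₀ₐ/n₀ᵦ) = (cₐ − cᵦ)·z
z = ln(0.48/0.39) / (0.45 − 0.23) = 0.2076 / 0.22 = 0.944 km

940 m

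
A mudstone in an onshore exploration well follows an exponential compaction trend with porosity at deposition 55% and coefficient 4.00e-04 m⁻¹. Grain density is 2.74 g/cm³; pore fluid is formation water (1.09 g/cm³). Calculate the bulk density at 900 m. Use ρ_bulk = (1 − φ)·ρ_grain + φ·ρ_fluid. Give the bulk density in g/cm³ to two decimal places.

2.11 g/cm³

Working in km (1 km = 1000 m; c in km⁻¹ = c in m⁻¹ × 1000):
Porosity at depth: n = 0.55·exp(−0.4×0.9) = 0.55×0.6977 = 0.3837
Bulk density: ρ_b = (1−n)ρ_g + n·ρ_f = 0.6163×2.74 + 0.3837×1.09
       = 1.689 + 0.418 = 2.107 g/cm³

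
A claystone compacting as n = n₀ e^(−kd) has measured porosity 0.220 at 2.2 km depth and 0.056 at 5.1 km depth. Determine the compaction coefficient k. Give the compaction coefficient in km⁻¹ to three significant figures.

Athy: n(d) = n₀ e^(−kd) ⇒ n₁/n₂ = e^{k(d₂−d₁)} ⇒ k = ln(n₁/n₂)/(d₂−d₁)
k = ln(0.22/0.056) / (5.1 − 2.2) = ln(3.929) / 2.9 = 1.3683 / 2.9 = 0.4718 km⁻¹

0.472 km⁻¹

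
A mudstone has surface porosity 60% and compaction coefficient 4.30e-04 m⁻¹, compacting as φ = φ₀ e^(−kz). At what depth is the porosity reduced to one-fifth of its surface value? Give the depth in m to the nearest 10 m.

3740 m

Working in km (1 km = 1000 m; k in km⁻¹ = k in m⁻¹ × 1000):
φ/φ₀ = 1/5 ⇒ exp(−k·z) = 1/5 ⇒ z = ln(5) / k
z = 1.6094 / 0.43 = 3.743 km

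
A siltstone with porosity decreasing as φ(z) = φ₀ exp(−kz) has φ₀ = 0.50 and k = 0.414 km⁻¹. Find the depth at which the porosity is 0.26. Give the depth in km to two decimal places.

Invert Athy's law: z = ln(φ₀/φ) / k
z = ln(0.5/0.26) / 0.414 = ln(1.923) / 0.414 = 0.6539 / 0.414 = 1.580 km

1.58 km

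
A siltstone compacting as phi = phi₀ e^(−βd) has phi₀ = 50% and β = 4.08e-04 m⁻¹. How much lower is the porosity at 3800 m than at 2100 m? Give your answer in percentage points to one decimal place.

Working in km (1 km = 1000 m; β in km⁻¹ = β in m⁻¹ × 1000):
phi(2.1) = 0.5·e^(−0.408×2.1) = 0.2123
phi(3.8) = 0.5·e^(−0.408×3.8) = 0.1061
Δphi = 0.2123 − 0.1061 = 0.1062

10.6 percentage points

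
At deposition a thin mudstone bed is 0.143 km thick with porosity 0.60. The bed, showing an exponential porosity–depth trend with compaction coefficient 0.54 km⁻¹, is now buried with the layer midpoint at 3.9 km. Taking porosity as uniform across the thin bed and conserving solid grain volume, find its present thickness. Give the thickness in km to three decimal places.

Porosity at 3.9 km: n = 0.6·exp(−0.54×3.9) = 0.0730
Solid-volume conservation: h(1−n) = h₀(1−n₀) ⇒ h = h₀·(1−n₀)/(1−n)
h = 0.143 × (1 − 0.6)/(1 − 0.0730) = 0.143 × 0.4315 = 0.0617 km

0.062 km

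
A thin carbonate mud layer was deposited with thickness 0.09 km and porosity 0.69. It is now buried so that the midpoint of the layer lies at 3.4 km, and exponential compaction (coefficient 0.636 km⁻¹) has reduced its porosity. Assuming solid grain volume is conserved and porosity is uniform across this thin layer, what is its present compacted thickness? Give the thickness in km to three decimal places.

0.030 km

Porosity at 3.4 km: n = 0.69·exp(−0.636×3.4) = 0.0794
Solid-volume conservation: h(1−n) = h₀(1−n₀) ⇒ h = h₀·(1−n₀)/(1−n)
h = 0.09 × (1 − 0.69)/(1 − 0.0794) = 0.09 × 0.3367 = 0.0303 km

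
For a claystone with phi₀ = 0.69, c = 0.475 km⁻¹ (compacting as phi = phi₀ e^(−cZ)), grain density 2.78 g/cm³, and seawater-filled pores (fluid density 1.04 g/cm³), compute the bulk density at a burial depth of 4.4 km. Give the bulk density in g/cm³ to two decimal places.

Porosity at depth: phi = 0.69·exp(−0.475×4.4) = 0.69×0.1237 = 0.0853
Bulk density: ρ_b = (1−phi)ρ_g + phi·ρ_f = 0.9147×2.78 + 0.0853×1.04
       = 2.543 + 0.089 = 2.632 g/cm³

2.63 g/cm³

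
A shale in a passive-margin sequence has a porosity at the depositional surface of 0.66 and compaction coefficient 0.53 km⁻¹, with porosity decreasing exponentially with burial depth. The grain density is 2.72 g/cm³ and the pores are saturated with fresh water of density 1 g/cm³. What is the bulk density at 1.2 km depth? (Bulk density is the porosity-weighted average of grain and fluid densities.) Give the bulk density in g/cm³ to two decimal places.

Porosity at depth: n = 0.66·exp(−0.53×1.2) = 0.66×0.5294 = 0.3494
Bulk density: ρ_b = (1−n)ρ_g + n·ρ_f = 0.6506×2.72 + 0.3494×1
       = 1.770 + 0.349 = 2.119 g/cm³

2.12 g/cm³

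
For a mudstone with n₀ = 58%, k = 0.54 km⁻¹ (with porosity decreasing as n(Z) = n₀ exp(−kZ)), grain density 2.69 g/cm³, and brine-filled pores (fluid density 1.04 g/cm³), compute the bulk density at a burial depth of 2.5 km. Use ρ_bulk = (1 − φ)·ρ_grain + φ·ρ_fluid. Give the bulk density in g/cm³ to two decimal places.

Porosity at depth: n = 0.58·exp(−0.54×2.5) = 0.58×0.2592 = 0.1504
Bulk density: ρ_b = (1−n)ρ_g + n·ρ_f = 0.8496×2.69 + 0.1504×1.04
       = 2.286 + 0.156 = 2.442 g/cm³

2.44 g/cm³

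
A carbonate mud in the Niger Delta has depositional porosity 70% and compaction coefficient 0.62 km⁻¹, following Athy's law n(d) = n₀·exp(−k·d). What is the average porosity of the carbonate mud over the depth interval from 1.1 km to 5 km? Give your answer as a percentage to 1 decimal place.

⟨n⟩ = (1/(d₂−d₁)) ∫ n₀ e^(−kd) dd = n₀·(e^(−k·d₁) − e^(−k·d₂)) / (k·(d₂−d₁))
e^(−0.62×1.1) = 0.5056; e^(−0.62×5) = 0.0450
⟨n⟩ = 0.7 × (0.5056 − 0.0450) / (0.62 × 3.9) = 0.7 × 0.1905 = 0.1333

13.3%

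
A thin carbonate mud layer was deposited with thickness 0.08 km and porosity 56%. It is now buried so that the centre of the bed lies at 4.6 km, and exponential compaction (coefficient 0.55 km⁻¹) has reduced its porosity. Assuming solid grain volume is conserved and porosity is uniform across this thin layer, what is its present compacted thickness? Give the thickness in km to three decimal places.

Porosity at 4.6 km: n = 0.56·exp(−0.55×4.6) = 0.0446
Solid-volume conservation: h(1−n) = h₀(1−n₀) ⇒ h = h₀·(1−n₀)/(1−n)
h = 0.08 × (1 − 0.56)/(1 − 0.0446) = 0.08 × 0.4605 = 0.0368 km

0.037 km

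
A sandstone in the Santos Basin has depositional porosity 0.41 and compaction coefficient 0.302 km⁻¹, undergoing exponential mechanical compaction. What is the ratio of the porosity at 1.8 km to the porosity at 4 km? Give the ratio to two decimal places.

1.94

n(d₁)/n(d₂) = e^(−k·d₁)/e^(−k·d₂) = e^{k(d₂−d₁)}
= exp(0.302 × 2.2) = exp(0.6644) = 1.9433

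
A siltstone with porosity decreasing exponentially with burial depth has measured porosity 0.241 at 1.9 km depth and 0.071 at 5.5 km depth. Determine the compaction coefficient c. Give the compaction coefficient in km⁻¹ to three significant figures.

0.339 km⁻¹

Athy: phi(d) = phi₀ e^(−cd) ⇒ phi₁/phi₂ = e^{c(d₂−d₁)} ⇒ c = ln(phi₁/phi₂)/(d₂−d₁)
c = ln(0.241/0.071) / (5.5 − 1.9) = ln(3.394) / 3.6 = 1.2221 / 3.6 = 0.3395 km⁻¹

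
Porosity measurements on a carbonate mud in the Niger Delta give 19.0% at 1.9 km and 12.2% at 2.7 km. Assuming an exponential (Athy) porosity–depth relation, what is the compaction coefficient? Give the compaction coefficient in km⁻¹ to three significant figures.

Athy: φ(d) = φ₀ e^(−cd) ⇒ φ₁/φ₂ = e^{c(d₂−d₁)} ⇒ c = ln(φ₁/φ₂)/(d₂−d₁)
c = ln(0.19/0.122) / (2.7 − 1.9) = ln(1.557) / 0.8 = 0.4430 / 0.8 = 0.5538 km⁻¹

0.554 km⁻¹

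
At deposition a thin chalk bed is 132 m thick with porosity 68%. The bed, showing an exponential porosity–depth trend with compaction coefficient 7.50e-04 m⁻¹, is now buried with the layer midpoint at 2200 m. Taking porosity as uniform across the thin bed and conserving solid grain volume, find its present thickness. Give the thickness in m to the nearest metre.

49 m

Working in km (1 km = 1000 m; k in km⁻¹ = k in m⁻¹ × 1000):
Porosity at 2.2 km: phi = 0.68·exp(−0.75×2.2) = 0.1306
Solid-volume conservation: h(1−phi) = h₀(1−phi₀) ⇒ h = h₀·(1−phi₀)/(1−phi)
h = 0.132 × (1 − 0.68)/(1 − 0.1306) = 0.132 × 0.3681 = 0.0486 km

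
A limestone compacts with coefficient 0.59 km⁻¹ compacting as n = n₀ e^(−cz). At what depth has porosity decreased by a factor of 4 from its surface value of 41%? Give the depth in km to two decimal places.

n/n₀ = 1/4 ⇒ exp(−c·z) = 1/4 ⇒ z = ln(4) / c
z = 1.3863 / 0.59 = 2.350 km

2.35 km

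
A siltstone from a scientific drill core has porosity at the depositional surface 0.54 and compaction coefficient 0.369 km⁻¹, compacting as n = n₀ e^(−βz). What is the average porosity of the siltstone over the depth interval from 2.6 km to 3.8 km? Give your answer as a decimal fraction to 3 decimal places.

⟨n⟩ = (1/(z₂−z₁)) ∫ n₀ e^(−βz) dz = n₀·(e^(−β·z₁) − e^(−β·z₂)) / (β·(z₂−z₁))
e^(−0.369×2.6) = 0.3831; e^(−0.369×3.8) = 0.2461
⟨n⟩ = 0.54 × (0.3831 − 0.2461) / (0.369 × 1.2) = 0.54 × 0.3095 = 0.1672

0.167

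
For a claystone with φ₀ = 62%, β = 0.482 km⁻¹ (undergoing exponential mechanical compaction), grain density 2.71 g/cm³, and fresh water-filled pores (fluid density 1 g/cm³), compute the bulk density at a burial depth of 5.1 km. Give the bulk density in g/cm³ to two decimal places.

Porosity at depth: φ = 0.62·exp(−0.482×5.1) = 0.62×0.0856 = 0.0531
Bulk density: ρ_b = (1−φ)ρ_g + φ·ρ_f = 0.9469×2.71 + 0.0531×1
       = 2.566 + 0.053 = 2.619 g/cm³

2.62 g/cm³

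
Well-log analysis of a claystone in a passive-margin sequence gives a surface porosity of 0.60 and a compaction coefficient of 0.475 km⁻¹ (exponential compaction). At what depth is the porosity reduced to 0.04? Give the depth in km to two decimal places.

Invert Athy's law: z = ln(phi₀/phi) / c
z = ln(0.6/0.04) / 0.475 = ln(15) / 0.475 = 2.7081 / 0.475 = 5.701 km

5.70 km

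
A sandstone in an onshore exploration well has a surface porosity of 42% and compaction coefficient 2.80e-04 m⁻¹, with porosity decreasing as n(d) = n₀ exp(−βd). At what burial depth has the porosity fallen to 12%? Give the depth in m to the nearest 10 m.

4470 m

Working in km (1 km = 1000 m; β in km⁻¹ = β in m⁻¹ × 1000):
Invert Athy's law: d = ln(n₀/n) / β
d = ln(0.42/0.12) / 0.28 = ln(3.5) / 0.28 = 1.2528 / 0.28 = 4.474 km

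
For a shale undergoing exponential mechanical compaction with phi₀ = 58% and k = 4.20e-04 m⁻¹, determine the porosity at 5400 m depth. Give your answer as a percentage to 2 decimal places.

Working in km (1 km = 1000 m; k in km⁻¹ = k in m⁻¹ × 1000):
phi = phi₀·exp(−k·Z) = 0.58 × exp(−0.42 × 5.4) = 0.58 × exp(−2.268)
  = 0.58 × 0.1035 = 0.0600

6.00%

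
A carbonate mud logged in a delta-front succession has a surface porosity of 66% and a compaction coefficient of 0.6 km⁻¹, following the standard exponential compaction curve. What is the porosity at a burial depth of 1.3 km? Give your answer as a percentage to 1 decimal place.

30.3%

n = n₀·exp(−β·z) = 0.66 × exp(−0.6 × 1.3) = 0.66 × exp(−0.78)
  = 0.66 × 0.4584 = 0.3025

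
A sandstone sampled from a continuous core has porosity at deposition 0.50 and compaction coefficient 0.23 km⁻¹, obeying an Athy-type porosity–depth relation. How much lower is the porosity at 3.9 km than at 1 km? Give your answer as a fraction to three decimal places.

φ(1) = 0.5·e^(−0.23×1) = 0.3973
φ(3.9) = 0.5·e^(−0.23×3.9) = 0.2039
Δφ = 0.3973 − 0.2039 = 0.1934

0.193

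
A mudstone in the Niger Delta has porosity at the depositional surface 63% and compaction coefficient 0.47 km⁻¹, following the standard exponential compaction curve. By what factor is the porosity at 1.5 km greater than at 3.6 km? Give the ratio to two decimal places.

2.68

phi(z₁)/phi(z₂) = e^(−k·z₁)/e^(−k·z₂) = e^{k(z₂−z₁)}
= exp(0.47 × 2.1) = exp(0.987) = 2.6832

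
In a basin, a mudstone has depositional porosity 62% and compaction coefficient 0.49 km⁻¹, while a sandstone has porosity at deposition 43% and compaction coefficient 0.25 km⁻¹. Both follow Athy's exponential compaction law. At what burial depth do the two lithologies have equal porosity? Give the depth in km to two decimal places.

1.52 km

Set φ₀ₐ e^(−βₐz) = φ₀ᵦ e^(−βᵦz) ⇒ ln(φ₀ₐ/φ₀ᵦ) = (βₐ − βᵦ)·z
z = ln(0.62/0.43) / (0.49 − 0.25) = 0.3659 / 0.24 = 1.525 km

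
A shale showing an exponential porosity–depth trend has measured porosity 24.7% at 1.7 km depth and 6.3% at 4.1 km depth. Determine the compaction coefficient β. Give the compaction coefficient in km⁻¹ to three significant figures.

0.569 km⁻¹

Athy: φ(z) = φ₀ e^(−βz) ⇒ φ₁/φ₂ = e^{β(z₂−z₁)} ⇒ β = ln(φ₁/φ₂)/(z₂−z₁)
β = ln(0.247/0.063) / (4.1 − 1.7) = ln(3.921) / 2.4 = 1.3663 / 2.4 = 0.5693 km⁻¹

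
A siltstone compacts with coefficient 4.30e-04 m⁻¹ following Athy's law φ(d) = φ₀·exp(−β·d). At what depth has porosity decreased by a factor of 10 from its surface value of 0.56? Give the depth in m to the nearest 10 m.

5350 m

Working in km (1 km = 1000 m; β in km⁻¹ = β in m⁻¹ × 1000):
φ/φ₀ = 1/10 ⇒ exp(−β·d) = 1/10 ⇒ d = ln(10) / β
d = 2.3026 / 0.43 = 5.355 km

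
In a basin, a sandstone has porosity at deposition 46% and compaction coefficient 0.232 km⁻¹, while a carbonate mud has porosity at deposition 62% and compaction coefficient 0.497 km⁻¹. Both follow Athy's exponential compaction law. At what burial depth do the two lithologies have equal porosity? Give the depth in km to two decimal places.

1.13 km

Set φ₀ₐ e^(−kₐz) = φ₀ᵦ e^(−kᵦz) ⇒ ln(φ₀ₐ/φ₀ᵦ) = (kₐ − kᵦ)·z
z = ln(0.46/0.62) / (0.232 − 0.497) = -0.2985 / -0.265 = 1.126 km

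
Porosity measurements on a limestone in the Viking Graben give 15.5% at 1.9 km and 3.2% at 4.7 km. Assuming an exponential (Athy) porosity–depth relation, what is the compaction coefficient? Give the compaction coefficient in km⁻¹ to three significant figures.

0.563 km⁻¹

Athy: φ(d) = φ₀ e^(−kd) ⇒ φ₁/φ₂ = e^{k(d₂−d₁)} ⇒ k = ln(φ₁/φ₂)/(d₂−d₁)
k = ln(0.155/0.032) / (4.7 − 1.9) = ln(4.844) / 2.8 = 1.5777 / 2.8 = 0.5635 km⁻¹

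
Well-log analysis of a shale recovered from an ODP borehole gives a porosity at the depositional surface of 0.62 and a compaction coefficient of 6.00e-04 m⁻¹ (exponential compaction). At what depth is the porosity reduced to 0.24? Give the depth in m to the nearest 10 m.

Working in km (1 km = 1000 m; β in km⁻¹ = β in m⁻¹ × 1000):
Invert Athy's law: Z = ln(n₀/n) / β
Z = ln(0.62/0.24) / 0.6 = ln(2.583) / 0.6 = 0.9491 / 0.6 = 1.582 km

1580 m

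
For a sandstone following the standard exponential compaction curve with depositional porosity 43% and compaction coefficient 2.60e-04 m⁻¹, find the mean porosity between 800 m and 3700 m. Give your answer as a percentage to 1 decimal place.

24.5%

Working in km (1 km = 1000 m; β in km⁻¹ = β in m⁻¹ × 1000):
⟨n⟩ = (1/(Z₂−Z₁)) ∫ n₀ e^(−βZ) dZ = n₀·(e^(−β·Z₁) − e^(−β·Z₂)) / (β·(Z₂−Z₁))
e^(−0.26×0.8) = 0.8122; e^(−0.26×3.7) = 0.3821
⟨n⟩ = 0.43 × (0.8122 − 0.3821) / (0.26 × 2.9) = 0.43 × 0.5704 = 0.2453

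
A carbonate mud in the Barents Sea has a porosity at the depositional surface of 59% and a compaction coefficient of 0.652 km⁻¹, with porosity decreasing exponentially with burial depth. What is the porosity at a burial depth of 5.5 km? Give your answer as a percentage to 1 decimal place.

phi = phi₀·exp(−c·Z) = 0.59 × exp(−0.652 × 5.5) = 0.59 × exp(−3.586)
  = 0.59 × 0.0277 = 0.0163

1.6%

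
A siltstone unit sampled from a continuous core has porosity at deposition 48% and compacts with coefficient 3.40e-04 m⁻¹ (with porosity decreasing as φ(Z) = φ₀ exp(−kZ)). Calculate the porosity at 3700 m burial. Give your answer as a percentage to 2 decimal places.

13.64%

Working in km (1 km = 1000 m; k in km⁻¹ = k in m⁻¹ × 1000):
φ = φ₀·exp(−k·Z) = 0.48 × exp(−0.34 × 3.7) = 0.48 × exp(−1.258)
  = 0.48 × 0.2842 = 0.1364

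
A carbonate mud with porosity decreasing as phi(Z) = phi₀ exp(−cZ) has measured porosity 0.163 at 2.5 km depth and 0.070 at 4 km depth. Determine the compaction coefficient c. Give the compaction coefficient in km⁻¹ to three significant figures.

Athy: phi(Z) = phi₀ e^(−cZ) ⇒ phi₁/phi₂ = e^{c(Z₂−Z₁)} ⇒ c = ln(phi₁/phi₂)/(Z₂−Z₁)
c = ln(0.163/0.07) / (4 − 2.5) = ln(2.329) / 1.5 = 0.8453 / 1.5 = 0.5635 km⁻¹

0.564 km⁻¹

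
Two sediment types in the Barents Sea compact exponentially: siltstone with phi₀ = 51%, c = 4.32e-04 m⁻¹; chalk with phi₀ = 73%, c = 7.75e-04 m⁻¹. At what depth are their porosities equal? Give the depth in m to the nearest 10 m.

Working in km (1 km = 1000 m; c in km⁻¹ = c in m⁻¹ × 1000):
Set phi₀ₐ e^(−cₐZ) = phi₀ᵦ e^(−cᵦZ) ⇒ ln(phi₀ₐ/phi₀ᵦ) = (cₐ − cᵦ)·Z
Z = ln(0.51/0.73) / (0.432 − 0.775) = -0.3586 / -0.343 = 1.046 km

1050 m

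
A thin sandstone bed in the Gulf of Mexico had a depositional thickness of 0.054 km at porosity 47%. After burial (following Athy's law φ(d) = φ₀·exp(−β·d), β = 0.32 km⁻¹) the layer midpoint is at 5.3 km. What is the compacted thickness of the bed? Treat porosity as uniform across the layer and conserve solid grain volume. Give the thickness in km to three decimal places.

Porosity at 5.3 km: φ = 0.47·exp(−0.32×5.3) = 0.0862
Solid-volume conservation: h(1−φ) = h₀(1−φ₀) ⇒ h = h₀·(1−φ₀)/(1−φ)
h = 0.054 × (1 − 0.47)/(1 − 0.0862) = 0.054 × 0.5800 = 0.0313 km

0.031 km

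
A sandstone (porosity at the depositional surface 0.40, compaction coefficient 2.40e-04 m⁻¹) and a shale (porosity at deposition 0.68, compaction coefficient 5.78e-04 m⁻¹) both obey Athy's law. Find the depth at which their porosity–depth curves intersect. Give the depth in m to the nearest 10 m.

1570 m

Working in km (1 km = 1000 m; k in km⁻¹ = k in m⁻¹ × 1000):
Set phi₀ₐ e^(−kₐz) = phi₀ᵦ e^(−kᵦz) ⇒ ln(phi₀ₐ/phi₀ᵦ) = (kₐ − kᵦ)·z
z = ln(0.4/0.68) / (0.24 − 0.578) = -0.5306 / -0.338 = 1.570 km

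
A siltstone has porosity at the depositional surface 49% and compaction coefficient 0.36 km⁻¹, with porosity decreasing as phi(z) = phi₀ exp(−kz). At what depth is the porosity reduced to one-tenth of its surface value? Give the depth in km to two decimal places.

phi/phi₀ = 1/10 ⇒ exp(−k·z) = 1/10 ⇒ z = ln(10) / k
z = 2.3026 / 0.36 = 6.396 km

6.40 km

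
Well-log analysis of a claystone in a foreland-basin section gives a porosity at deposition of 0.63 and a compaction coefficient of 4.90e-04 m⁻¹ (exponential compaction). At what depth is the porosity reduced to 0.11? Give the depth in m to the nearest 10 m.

3560 m

Working in km (1 km = 1000 m; c in km⁻¹ = c in m⁻¹ × 1000):
Invert Athy's law: d = ln(n₀/n) / c
d = ln(0.63/0.11) / 0.49 = ln(5.727) / 0.49 = 1.7452 / 0.49 = 3.562 km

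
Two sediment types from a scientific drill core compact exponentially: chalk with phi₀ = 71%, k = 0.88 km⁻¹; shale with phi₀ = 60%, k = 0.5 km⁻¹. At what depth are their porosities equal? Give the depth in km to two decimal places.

0.44 km

Set phi₀ₐ e^(−kₐZ) = phi₀ᵦ e^(−kᵦZ) ⇒ ln(phi₀ₐ/phi₀ᵦ) = (kₐ − kᵦ)·Z
Z = ln(0.71/0.6) / (0.88 − 0.5) = 0.1683 / 0.38 = 0.443 km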